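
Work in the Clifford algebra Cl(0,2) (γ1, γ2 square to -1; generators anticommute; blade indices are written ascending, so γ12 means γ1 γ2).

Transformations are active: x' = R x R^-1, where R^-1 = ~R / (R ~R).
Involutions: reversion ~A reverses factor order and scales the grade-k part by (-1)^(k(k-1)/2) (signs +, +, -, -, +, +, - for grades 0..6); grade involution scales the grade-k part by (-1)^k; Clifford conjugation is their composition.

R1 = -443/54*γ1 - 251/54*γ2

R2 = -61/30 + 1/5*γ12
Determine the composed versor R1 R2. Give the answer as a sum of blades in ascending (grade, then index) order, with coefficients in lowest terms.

Distribute over the terms of R1 (each basis-blade product reordered to ascending indices, repeated generators contracted through their squares):
(-443/54*γ1) R2 = 27023/1620*γ1 + 443/270*γ2
(-251/54*γ2) R2 = -251/270*γ1 + 15311/1620*γ2
Summing the partial products and collecting blades:
Answer: 25517/1620*γ1 + 17969/1620*γ2


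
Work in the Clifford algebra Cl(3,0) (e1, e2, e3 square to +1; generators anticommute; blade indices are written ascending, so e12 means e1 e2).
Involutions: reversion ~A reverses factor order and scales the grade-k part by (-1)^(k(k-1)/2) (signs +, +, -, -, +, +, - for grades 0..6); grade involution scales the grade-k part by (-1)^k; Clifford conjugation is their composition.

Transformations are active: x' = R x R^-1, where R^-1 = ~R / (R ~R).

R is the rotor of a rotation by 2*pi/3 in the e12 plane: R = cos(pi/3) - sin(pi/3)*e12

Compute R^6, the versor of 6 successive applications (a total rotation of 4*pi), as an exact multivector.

Rotor phase runs at HALF the rotation angle; powers of one rotor simply add phase, so after 6 steps in e12 the phase is 6*pi/3 = 2*pi and R^6 = cos(2*pi) - sin(2*pi)*e12.
cos(2*pi) = 1 and sin(2*pi) = 0, so R^6 = 1. The total rotation 4*pi is 2 full turns, so every vector returns to itself, yet the rotor is +1, back on the identity sheet (an even number of 2*pi turns).
Answer: 1


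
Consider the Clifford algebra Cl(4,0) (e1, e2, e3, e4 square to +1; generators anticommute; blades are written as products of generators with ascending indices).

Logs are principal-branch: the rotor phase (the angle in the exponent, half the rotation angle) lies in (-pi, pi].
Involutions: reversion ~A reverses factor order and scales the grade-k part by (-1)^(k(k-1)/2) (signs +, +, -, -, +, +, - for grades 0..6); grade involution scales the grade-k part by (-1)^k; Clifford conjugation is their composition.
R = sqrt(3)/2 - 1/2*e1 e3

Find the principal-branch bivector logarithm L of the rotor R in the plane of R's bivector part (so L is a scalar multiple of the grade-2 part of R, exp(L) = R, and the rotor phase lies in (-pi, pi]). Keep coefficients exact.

The scalar part of R is sqrt(3)/2, which fixes the principal-branch rotor phase; the unit plane is then the bivector part divided by the sine of that phase, and L is that plane scaled by the phase.
Concretely: cos(phase) = sqrt(3)/2 gives phase = ±pi/6, and since phase/sin(phase) is even the sign is immaterial: L = (phase/sin(phase)) * <R>_2 = (pi/3) * <R>_2.
Answer: -pi/6*e1 e3


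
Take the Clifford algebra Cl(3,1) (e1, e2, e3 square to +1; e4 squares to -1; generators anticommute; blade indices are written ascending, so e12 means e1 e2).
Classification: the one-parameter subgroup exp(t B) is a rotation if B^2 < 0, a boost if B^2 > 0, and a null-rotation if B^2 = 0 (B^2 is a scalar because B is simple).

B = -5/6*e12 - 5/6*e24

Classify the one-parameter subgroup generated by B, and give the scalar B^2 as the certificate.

B^2 term by term: the squares give (-5/6)^2*(e12)^2 + (-5/6)^2*(e24)^2 = 25/36*(-1) + 25/36*(+1) = 0 (each basis 2-blade squares to minus the product of its generators' squares); cross terms between blades sharing an index anticommute and cancel. So B^2 = 0.
Answer: null-rotation, certificate B^2 = 0. The class reads off the invariant scalar 0 directly.


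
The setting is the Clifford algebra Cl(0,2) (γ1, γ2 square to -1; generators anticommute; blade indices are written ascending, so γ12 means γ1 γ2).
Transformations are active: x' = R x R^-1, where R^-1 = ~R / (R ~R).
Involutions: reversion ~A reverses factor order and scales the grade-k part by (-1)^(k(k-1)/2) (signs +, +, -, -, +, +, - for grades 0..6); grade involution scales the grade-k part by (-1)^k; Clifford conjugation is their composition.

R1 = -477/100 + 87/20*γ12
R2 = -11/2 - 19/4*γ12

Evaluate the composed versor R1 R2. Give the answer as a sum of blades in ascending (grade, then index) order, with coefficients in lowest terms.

Distribute over the terms of R1 (each basis-blade product reordered to ascending indices, repeated generators contracted through their squares):
(-477/100) R2 = 5247/200 + 9063/400*γ12
(87/20*γ12) R2 = 1653/80 - 957/40*γ12
Summing the partial products and collecting blades:
Answer: 18759/400 - 507/400*γ12


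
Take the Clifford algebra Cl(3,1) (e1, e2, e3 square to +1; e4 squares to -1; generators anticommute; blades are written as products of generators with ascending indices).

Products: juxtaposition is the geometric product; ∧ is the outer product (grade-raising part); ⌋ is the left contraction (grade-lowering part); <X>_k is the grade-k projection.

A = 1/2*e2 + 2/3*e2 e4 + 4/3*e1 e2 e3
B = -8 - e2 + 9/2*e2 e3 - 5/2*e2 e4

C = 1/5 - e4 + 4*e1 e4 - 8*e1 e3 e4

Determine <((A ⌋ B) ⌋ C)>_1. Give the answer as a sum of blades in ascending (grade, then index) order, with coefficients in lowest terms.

step 1: -13/6 + 9/4*e3 - 5/4*e4
step 2: -101/60 - 5*e1 + 13/6*e4 - 10*e1 e3 + 28/3*e1 e4 + 52/3*e1 e3 e4
step 3: -5*e1 + 13/6*e4
Answer: -5*e1 + 13/6*e4


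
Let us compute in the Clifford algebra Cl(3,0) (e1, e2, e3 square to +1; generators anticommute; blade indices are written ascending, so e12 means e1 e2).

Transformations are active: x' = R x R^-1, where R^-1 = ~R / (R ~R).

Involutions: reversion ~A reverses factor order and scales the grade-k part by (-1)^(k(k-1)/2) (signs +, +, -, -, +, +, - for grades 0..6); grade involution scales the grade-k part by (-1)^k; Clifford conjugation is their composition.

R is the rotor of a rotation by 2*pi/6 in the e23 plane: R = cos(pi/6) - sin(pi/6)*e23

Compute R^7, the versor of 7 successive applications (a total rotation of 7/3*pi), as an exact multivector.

The rotor phase is half the rotation angle and phases add under composition, so 7 steps in the e23 plane accumulate phase 7*(pi/6) = 7*pi/6: R^7 = cos(7*pi/6) - sin(7*pi/6)*e23.
cos(7*pi/6) = -sqrt(3)/2 and sin(7*pi/6) = -1/2, so R^7 = -sqrt(3)/2 + 1/2*e23. The net rotation is 1/3*pi (after discarding 1 full turn, each of which contributes a factor -1 to the rotor); the rotor keeps the half-angle phase exactly.
Answer: -sqrt(3)/2 + 1/2*e23


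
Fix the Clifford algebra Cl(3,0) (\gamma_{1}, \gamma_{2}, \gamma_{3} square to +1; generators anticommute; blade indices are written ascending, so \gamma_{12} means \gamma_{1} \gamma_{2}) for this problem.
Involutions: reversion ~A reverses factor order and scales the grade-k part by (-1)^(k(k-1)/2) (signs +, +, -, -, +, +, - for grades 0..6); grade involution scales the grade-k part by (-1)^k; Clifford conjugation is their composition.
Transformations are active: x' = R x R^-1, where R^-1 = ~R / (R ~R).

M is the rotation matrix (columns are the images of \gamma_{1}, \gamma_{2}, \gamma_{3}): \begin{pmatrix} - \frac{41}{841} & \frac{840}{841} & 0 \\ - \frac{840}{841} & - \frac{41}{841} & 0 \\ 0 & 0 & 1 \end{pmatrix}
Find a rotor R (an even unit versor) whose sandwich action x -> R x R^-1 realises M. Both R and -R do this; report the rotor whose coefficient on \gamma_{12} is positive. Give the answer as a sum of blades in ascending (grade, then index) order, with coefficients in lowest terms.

Method: write R = a + b12*\gamma_{12} + b13*\gamma_{13} + b23*\gamma_{23} with a^2 + b12^2 + b13^2 + b23^2 = 1 (so R^-1 = ~R). Expanding the columns R e_j ~R gives tr M = 4a^2 - 1 and, from the antisymmetric part, M21 - M12 = -4a*b12, M13 - M31 = 4a*b13, M32 - M23 = -4a*b23.
Here tr M = \frac{759}{841}, so a^2 = (1 + tr M)/4 = \frac{400}{841} and a = ±\frac{20}{29}. Taking a = \frac{20}{29}: M21 - M12 = -\frac{1680}{841}, M13 - M31 = 0, M32 - M23 = 0, giving b12 = \frac{21}{29}, b13 = 0, b23 = 0, i.e. R = \frac{20}{29} + \frac{21}{29} \gamma_{12}.
Its \gamma_{12} coefficient is already positive.
Answer: \frac{20}{29} + \frac{21}{29} \gamma_{12}. Recall the cover is two-to-one: with M of trace \frac{759}{841}, both preimages act alike, and the stated \gamma_{12} sign chooses the sheet.


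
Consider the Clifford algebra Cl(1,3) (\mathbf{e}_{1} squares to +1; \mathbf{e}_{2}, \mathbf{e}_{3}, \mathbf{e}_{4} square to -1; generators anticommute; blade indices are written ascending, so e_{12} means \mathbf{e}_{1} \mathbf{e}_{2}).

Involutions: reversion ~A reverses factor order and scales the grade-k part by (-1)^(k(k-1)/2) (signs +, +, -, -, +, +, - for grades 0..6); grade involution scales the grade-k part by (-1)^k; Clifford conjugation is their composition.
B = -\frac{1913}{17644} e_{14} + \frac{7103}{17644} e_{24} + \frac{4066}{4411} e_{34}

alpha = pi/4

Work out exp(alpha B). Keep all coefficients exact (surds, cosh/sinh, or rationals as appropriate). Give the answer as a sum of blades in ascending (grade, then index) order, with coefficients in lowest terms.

B^2 term by term: the squares give (-\frac{1913}{17644})^2*(e_{14})^2 + (\frac{7103}{17644})^2*(e_{24})^2 + (\frac{4066}{4411})^2*(e_{34})^2 = \frac{3659569}{311310736}*(+1) + \frac{50452609}{311310736}*(-1) + \frac{16532356}{19456921}*(-1) = -1 (each basis 2-blade squares to minus the product of its generators' squares); cross terms between blades sharing an index anticommute and cancel. So B^2 = -1.
B^2 = -1 — since the square is negative, the closed form is circular: l = 1, alpha*l = \frac{\pi}{4}, so exp(alpha B) = cos(\frac{\pi}{4}) + (sin(\frac{\pi}{4})/1)*B = \frac{\sqrt{2}}{2} + (\frac{\sqrt{2}}{2})*B.
Answer: \frac{\sqrt{2}}{2} - \frac{1913 \sqrt{2}}{35288} e_{14} + \frac{7103 \sqrt{2}}{35288} e_{24} + \frac{2033 \sqrt{2}}{4411} e_{34}


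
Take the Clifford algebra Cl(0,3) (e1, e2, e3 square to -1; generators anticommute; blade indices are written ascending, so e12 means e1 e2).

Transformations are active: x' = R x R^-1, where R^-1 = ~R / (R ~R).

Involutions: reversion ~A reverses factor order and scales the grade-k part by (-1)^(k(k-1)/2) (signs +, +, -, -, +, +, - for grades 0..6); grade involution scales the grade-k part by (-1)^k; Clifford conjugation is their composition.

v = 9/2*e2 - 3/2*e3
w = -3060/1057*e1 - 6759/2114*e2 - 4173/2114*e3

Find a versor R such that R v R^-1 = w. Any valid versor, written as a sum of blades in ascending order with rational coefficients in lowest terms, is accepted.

Construction: equal norms (both -45/2) license R = v + w = -3060/1057*e1 + 1377/1057*e2 - 3672/1057*e3 — nothing changes along that direction, while (v - w)/2 changes sign, so v maps onto w.
Answer: -3060/1057*e1 + 1377/1057*e2 - 3672/1057*e3


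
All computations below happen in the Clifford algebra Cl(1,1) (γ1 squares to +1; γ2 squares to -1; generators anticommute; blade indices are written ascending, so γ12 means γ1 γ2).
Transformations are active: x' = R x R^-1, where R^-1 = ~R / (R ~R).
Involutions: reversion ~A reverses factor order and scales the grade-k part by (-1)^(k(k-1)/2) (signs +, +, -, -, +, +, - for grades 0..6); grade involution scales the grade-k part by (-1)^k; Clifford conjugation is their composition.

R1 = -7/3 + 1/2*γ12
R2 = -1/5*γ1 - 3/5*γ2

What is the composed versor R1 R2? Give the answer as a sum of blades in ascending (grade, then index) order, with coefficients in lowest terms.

Distribute over the terms of R1 (each basis-blade product reordered to ascending indices, repeated generators contracted through their squares):
(-7/3) R2 = 7/15*γ1 + 7/5*γ2
(1/2*γ12) R2 = 3/10*γ1 + 1/10*γ2
Summing the partial products and collecting blades:
Answer: 23/30*γ1 + 3/2*γ2


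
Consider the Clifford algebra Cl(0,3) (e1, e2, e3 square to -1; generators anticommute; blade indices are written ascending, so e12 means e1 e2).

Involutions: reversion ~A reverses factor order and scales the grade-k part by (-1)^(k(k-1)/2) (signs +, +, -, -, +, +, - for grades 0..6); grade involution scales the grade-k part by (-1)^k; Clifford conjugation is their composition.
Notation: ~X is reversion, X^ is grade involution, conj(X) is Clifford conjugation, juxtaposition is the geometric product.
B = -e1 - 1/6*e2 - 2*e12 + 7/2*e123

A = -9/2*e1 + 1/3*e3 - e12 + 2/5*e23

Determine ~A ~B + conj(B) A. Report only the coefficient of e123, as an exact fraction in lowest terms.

first term: -13/2 - 37/30*e1 + 8*e2 + 107/30*e3 + 23/12*e12 - 7/15*e13 - 565/36*e23 + 16/15*e123
second term: 13/2 - 47/30*e1 - 8*e2 + 103/30*e3 - 5/12*e12 - 7/15*e13 + 569/36*e23 + 16/15*e123
Answer: 32/15


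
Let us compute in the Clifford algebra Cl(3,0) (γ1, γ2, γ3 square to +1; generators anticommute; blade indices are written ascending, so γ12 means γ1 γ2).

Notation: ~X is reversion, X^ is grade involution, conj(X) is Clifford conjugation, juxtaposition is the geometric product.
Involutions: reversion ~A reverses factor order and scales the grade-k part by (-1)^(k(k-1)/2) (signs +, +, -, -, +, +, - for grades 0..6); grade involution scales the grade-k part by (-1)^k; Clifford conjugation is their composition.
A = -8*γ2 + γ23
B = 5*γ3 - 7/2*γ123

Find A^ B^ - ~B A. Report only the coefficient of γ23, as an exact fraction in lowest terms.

first term: -7/2*γ1 - 5*γ2 - 28*γ13 - 40*γ23
second term: -7/2*γ1 - 5*γ2 + 28*γ13 + 40*γ23
Answer: -80


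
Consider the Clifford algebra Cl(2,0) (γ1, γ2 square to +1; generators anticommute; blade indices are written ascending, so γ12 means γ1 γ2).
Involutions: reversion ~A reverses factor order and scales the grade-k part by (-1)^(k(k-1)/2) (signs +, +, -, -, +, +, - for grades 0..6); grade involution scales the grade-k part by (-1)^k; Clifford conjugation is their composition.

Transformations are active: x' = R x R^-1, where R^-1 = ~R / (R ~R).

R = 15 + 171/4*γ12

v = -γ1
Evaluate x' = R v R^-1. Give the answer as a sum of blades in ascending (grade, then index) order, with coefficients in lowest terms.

~R = 15 - 171/4*γ12, and R ~R = 32841/16, so R^-1 = ~R / (32841/16).
R v = -15*γ1 + 171/4*γ2
Answer: 2849/3649*γ1 + 2280/3649*γ2


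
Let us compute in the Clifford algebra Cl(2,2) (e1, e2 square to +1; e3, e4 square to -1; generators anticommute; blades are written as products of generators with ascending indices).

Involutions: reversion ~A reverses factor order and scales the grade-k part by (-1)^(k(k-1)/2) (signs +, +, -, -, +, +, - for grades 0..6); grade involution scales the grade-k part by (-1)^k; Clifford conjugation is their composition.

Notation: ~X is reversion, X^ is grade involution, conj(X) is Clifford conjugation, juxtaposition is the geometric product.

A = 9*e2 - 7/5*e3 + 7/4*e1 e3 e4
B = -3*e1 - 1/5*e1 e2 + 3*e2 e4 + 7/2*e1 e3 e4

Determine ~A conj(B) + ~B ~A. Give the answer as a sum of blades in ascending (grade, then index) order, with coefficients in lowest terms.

first term: 49/8 - 9/5*e1 - 27*e4 - 27*e1 e2 + 21/5*e1 e3 - 49/10*e1 e4 - 21/4*e3 e4 - 553/100*e1 e2 e3 - 91/20*e2 e3 e4 - 63/2*e1 e2 e3 e4
second term: -49/8 + 9/5*e1 + 27*e4 - 27*e1 e2 + 21/5*e1 e3 + 49/10*e1 e4 + 21/4*e3 e4 + 497/100*e1 e2 e3 - 77/20*e2 e3 e4 - 63/2*e1 e2 e3 e4
Answer: -54*e1 e2 + 42/5*e1 e3 - 14/25*e1 e2 e3 - 42/5*e2 e3 e4 - 63*e1 e2 e3 e4


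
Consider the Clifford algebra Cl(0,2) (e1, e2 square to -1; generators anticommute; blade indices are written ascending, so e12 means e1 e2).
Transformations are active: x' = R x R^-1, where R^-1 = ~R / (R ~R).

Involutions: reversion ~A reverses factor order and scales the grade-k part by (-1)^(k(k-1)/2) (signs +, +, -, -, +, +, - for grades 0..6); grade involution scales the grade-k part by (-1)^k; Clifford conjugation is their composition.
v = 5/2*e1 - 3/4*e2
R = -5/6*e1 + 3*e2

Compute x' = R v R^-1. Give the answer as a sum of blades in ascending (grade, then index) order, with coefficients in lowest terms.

~R = -5/6*e1 + 3*e2, and R ~R = -349/36, so R^-1 = ~R / (-349/36).
R v = 13/3 - 55/8*e12
Answer: -1225/698*e1 - 2697/1396*e2


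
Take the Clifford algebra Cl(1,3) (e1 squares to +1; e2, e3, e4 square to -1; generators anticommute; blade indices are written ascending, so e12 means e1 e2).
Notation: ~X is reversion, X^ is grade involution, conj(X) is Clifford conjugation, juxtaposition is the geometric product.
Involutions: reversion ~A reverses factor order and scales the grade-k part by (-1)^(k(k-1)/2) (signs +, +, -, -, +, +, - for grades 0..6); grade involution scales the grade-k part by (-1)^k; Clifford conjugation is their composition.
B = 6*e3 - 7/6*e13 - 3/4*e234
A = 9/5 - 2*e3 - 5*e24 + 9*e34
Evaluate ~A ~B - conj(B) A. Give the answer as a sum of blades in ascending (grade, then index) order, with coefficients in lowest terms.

first term: 12 - 7/3*e1 + 27/4*e2 + 291/20*e3 - 54*e4 + 21/10*e13 - 21/2*e14 - 3/2*e24 - 573/20*e234 - 35/6*e1234
second term: -12 + 7/3*e1 + 27/4*e2 - 141/20*e3 + 54*e4 + 21/10*e13 - 21/2*e14 + 3/2*e24 - 627/20*e234 + 35/6*e1234
Answer: 24 - 14/3*e1 + 108/5*e3 - 108*e4 - 3*e24 + 27/10*e234 - 35/3*e1234


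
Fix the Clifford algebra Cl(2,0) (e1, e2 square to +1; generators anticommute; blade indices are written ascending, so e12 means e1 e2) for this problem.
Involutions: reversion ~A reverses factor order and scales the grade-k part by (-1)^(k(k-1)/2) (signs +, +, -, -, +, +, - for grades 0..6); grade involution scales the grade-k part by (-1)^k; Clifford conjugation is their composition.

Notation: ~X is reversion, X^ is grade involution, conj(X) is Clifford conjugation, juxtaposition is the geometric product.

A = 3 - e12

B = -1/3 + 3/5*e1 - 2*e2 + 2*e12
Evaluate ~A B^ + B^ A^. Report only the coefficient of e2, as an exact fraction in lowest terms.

first term: -3 + 1/5*e1 + 33/5*e2 + 17/3*e12
second term: 1 + 1/5*e1 + 33/5*e2 + 19/3*e12
Answer: 66/5


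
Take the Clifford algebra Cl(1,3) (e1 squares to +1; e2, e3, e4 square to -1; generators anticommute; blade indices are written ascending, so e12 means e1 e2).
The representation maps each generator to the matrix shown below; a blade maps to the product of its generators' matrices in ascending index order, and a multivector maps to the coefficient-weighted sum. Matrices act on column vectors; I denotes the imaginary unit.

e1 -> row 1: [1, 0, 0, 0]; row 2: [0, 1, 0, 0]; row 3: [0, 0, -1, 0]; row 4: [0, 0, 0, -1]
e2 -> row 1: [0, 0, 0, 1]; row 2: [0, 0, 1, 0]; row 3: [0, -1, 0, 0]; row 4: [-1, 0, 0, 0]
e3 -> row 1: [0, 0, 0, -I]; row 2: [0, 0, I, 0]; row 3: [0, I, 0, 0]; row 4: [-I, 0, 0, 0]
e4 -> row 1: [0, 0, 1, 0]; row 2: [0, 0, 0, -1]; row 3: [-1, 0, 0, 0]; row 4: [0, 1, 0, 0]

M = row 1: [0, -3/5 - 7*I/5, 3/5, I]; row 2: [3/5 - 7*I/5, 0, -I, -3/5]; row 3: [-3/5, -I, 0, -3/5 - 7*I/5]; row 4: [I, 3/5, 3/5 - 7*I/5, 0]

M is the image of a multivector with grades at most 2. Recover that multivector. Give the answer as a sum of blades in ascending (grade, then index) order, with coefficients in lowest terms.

Method: the blade images are trace-orthogonal — tr(rho(e_A) rho(e_B)^-1) = 4 if A = B and 0 otherwise — and rho(e_A)^-1 = (e_A)^2 * rho(e_A) with (e_A)^2 = +1 or -1, so the coefficient of e_A in the preimage is (e_A)^2 * tr(M rho(e_A))/4.
Nonzero projections over blades of grade <= 2: e3: (e3)^2 = -1, tr(M rho(e3)) = 4, coefficient -1; e4: (e4)^2 = -1, tr(M rho(e4)) = -12/5, coefficient 3/5; e24: (e24)^2 = -1, tr(M rho(e24)) = 12/5, coefficient -3/5; e34: (e34)^2 = -1, tr(M rho(e34)) = -28/5, coefficient 7/5. Every other blade of grade <= 2 projects to 0.
Answer: -e3 + 3/5*e4 - 3/5*e24 + 7/5*e34


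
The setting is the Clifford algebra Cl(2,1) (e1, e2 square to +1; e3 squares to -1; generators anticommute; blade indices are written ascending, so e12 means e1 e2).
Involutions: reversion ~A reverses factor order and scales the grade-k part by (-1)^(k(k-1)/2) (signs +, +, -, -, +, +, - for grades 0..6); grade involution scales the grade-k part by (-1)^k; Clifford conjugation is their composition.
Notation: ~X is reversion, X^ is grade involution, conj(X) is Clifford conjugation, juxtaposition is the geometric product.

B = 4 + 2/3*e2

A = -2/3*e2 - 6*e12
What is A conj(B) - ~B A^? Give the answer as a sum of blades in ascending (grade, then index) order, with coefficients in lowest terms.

first term: 4/9 + 4*e1 - 8/3*e2 - 24*e12
second term: 4/9 + 4*e1 + 8/3*e2 - 24*e12
Answer: -16/3*e2


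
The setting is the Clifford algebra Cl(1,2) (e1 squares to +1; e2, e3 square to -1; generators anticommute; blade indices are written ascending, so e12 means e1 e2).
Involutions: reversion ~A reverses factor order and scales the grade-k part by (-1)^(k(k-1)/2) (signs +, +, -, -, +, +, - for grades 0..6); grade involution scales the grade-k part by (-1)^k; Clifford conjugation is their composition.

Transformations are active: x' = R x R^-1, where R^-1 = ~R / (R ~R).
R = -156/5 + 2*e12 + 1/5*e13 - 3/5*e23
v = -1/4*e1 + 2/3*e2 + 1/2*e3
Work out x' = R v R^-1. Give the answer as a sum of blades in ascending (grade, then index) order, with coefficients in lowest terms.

~R = -156/5 - 2*e12 - 1/5*e13 + 3/5*e23, and R ~R = 24244/25, so R^-1 = ~R / (24244/25).
R v = 191/30*e1 - 20*e2 - 319/20*e3 + 61/60*e123
Answer: -7803/48488*e1 + 30095/48488*e2 + 37975/72732*e3


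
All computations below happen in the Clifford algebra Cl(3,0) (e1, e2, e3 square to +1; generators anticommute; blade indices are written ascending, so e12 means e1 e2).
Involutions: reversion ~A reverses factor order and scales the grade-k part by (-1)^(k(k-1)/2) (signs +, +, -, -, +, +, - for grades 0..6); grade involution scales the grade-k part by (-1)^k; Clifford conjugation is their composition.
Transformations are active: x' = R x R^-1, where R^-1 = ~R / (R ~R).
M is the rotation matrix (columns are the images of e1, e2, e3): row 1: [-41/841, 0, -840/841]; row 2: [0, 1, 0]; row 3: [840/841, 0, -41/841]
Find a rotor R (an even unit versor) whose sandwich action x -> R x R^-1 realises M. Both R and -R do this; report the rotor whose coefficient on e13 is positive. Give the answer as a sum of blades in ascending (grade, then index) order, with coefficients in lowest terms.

Method: write R = a + b12*e12 + b13*e13 + b23*e23 with a^2 + b12^2 + b13^2 + b23^2 = 1 (so R^-1 = ~R). Expanding the columns R e_j ~R gives tr M = 4a^2 - 1 and, from the antisymmetric part, M21 - M12 = -4a*b12, M13 - M31 = 4a*b13, M32 - M23 = -4a*b23.
Here tr M = 759/841, so a^2 = (1 + tr M)/4 = 400/841 and a = ±20/29. Taking a = 20/29: M21 - M12 = 0, M13 - M31 = -1680/841, M32 - M23 = 0, giving b12 = 0, b13 = -21/29, b23 = 0, i.e. R = 20/29 - 21/29*e13.
Its e13 coefficient is negative, so report the other preimage -R.
Answer: -20/29 + 21/29*e13. Uniqueness: Spin(3) -> SO(3) maps R and -R to the same rotation of trace 759/841; fixing the sign of the e13 coefficient removes the ambiguity.


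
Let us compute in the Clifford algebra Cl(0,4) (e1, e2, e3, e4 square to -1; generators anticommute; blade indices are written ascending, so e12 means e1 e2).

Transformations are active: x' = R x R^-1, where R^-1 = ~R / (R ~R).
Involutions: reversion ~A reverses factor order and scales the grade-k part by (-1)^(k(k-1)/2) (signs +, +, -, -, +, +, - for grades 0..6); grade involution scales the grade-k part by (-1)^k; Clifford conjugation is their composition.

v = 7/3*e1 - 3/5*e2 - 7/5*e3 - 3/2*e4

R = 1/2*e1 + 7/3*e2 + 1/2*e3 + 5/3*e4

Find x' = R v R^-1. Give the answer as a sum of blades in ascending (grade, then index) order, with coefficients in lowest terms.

~R = 1/2*e1 + 7/3*e2 + 1/2*e3 + 5/3*e4, and R ~R = -157/18, so R^-1 = ~R / (-157/18).
R v = 103/30 - 517/90*e12 - 28/15*e13 - 167/36*e14 - 89/30*e23 - 5/2*e24 + 19/12*e34
Answer: -6422/2355*e1 - 971/785*e2 + 158/157*e3 + 59/314*e4


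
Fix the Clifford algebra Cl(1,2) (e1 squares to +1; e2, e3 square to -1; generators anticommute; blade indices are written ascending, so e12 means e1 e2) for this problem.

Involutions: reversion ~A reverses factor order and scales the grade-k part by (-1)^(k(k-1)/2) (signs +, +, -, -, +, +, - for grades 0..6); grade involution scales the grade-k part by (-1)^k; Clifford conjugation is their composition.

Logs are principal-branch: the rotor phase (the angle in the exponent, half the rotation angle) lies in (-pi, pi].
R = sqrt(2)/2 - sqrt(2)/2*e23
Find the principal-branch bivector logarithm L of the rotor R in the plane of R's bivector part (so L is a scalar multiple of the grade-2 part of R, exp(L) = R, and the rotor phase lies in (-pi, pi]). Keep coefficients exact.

The scalar part of R is sqrt(2)/2, and that scalar determines the rotor phase on the principal branch; recovering the unit plane as bivector-part over sine of the phase gives L = phase * plane.
Concretely: cos(phase) = sqrt(2)/2 gives phase = ±pi/4, and since phase/sin(phase) is even the sign is immaterial: L = (phase/sin(phase)) * <R>_2 = (sqrt(2)*pi/4) * <R>_2.
Answer: -pi/4*e23


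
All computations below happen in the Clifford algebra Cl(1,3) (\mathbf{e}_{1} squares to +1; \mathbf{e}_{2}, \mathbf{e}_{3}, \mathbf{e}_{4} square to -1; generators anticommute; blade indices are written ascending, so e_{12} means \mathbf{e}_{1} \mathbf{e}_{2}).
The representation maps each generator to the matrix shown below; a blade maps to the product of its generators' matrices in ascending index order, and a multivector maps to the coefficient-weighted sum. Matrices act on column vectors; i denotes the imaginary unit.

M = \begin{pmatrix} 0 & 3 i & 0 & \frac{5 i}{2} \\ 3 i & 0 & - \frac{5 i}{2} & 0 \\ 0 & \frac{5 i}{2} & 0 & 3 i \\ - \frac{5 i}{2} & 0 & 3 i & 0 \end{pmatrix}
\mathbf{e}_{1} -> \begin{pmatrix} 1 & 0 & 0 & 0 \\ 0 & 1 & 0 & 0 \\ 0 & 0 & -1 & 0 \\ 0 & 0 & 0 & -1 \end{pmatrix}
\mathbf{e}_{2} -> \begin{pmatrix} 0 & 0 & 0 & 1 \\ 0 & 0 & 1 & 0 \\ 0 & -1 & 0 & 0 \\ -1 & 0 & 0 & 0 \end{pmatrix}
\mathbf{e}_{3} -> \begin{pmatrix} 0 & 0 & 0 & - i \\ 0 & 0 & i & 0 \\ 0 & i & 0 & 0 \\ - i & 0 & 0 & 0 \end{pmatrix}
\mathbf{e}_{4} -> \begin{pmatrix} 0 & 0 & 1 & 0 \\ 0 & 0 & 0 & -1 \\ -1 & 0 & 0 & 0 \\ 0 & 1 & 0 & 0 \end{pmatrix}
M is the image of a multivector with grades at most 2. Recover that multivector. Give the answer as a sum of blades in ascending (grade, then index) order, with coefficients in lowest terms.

Method: the blade images are trace-orthogonal — tr(rho(e_A) rho(e_B)^-1) = 4 if A = B and 0 otherwise — and rho(e_A)^-1 = (e_A)^2 * rho(e_A) with (e_A)^2 = +1 or -1, so the coefficient of e_A in the preimage is (e_A)^2 * tr(M rho(e_A))/4.
Nonzero projections over blades of grade <= 2: e_{13}: (e_{13})^2 = +1, tr(M rho(e_{13})) = -10, coefficient -\frac{5}{2}; e_{34}: (e_{34})^2 = -1, tr(M rho(e_{34})) = 12, coefficient -3. Every other blade of grade <= 2 projects to 0.
Answer: -\frac{5}{2} e_{13} - 3 e_{34}


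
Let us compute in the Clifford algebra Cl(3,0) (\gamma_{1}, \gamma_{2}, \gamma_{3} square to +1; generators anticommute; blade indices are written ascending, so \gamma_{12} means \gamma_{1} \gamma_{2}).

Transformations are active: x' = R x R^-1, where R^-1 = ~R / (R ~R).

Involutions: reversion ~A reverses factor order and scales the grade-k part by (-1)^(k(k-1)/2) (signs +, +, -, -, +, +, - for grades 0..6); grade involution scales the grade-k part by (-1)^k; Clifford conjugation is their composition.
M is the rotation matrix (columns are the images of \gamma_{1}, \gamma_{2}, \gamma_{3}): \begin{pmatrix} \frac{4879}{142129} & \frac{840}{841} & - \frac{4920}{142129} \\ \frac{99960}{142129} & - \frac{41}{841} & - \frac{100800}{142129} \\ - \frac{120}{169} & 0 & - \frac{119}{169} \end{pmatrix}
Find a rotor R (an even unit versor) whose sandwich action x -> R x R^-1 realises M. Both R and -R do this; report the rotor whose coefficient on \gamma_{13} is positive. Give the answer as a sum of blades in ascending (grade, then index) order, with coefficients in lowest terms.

Method: write R = a + b12*\gamma_{12} + b13*\gamma_{13} + b23*\gamma_{23} with a^2 + b12^2 + b13^2 + b23^2 = 1 (so R^-1 = ~R). Expanding the columns R e_j ~R gives tr M = 4a^2 - 1 and, from the antisymmetric part, M21 - M12 = -4a*b12, M13 - M31 = 4a*b13, M32 - M23 = -4a*b23.
Here tr M = -\frac{102129}{142129}, so a^2 = (1 + tr M)/4 = \frac{10000}{142129} and a = ±\frac{100}{377}. Taking a = \frac{100}{377}: M21 - M12 = -\frac{42000}{142129}, M13 - M31 = \frac{96000}{142129}, M32 - M23 = \frac{100800}{142129}, giving b12 = \frac{105}{377}, b13 = \frac{240}{377}, b23 = -\frac{252}{377}, i.e. R = \frac{100}{377} + \frac{105}{377} \gamma_{12} + \frac{240}{377} \gamma_{13} - \frac{252}{377} \gamma_{23}.
Its \gamma_{13} coefficient is already positive.
Answer: \frac{100}{377} + \frac{105}{377} \gamma_{12} + \frac{240}{377} \gamma_{13} - \frac{252}{377} \gamma_{23}. Recall the cover is two-to-one: with M of trace -\frac{102129}{142129}, both preimages act alike, and the stated \gamma_{13} sign chooses the sheet.


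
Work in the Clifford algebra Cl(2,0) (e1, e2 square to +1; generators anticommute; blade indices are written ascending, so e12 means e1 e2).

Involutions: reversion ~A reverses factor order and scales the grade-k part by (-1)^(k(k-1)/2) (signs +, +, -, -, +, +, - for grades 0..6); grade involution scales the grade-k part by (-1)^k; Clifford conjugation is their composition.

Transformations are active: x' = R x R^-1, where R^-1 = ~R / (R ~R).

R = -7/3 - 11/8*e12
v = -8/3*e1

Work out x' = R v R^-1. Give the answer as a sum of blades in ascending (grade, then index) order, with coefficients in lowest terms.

~R = -7/3 + 11/8*e12, and R ~R = 4225/576, so R^-1 = ~R / (4225/576).
R v = 56/9*e1 - 11/3*e2
Answer: -16376/12675*e1 + 9856/4225*e2


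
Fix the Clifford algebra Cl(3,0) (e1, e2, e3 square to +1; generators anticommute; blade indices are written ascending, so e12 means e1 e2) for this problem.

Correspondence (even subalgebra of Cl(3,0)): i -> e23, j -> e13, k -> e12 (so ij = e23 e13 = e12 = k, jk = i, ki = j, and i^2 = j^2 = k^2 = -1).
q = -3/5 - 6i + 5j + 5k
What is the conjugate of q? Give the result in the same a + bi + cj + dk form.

In blades: q = -3/5 + 5*e12 + 5*e13 - 6*e23.
Quaternion conjugation is reversion on the even subalgebra: the scalar is fixed and every grade-2 blade flips sign, giving -3/5 - 5*e12 - 5*e13 + 6*e23; translating back:
Answer: -3/5 + 6i - 5j - 5k


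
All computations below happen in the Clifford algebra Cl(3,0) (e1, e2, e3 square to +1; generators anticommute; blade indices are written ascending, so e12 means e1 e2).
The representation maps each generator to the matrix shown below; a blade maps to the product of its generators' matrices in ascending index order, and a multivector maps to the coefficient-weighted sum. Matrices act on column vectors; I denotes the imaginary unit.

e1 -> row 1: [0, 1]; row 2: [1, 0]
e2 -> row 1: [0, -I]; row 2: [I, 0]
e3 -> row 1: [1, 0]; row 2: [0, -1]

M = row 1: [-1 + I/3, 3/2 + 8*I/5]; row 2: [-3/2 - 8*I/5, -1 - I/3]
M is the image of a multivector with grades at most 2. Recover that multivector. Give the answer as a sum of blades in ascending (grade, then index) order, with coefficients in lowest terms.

Method: 1, rho(e1), rho(e2), rho(e3) form a trace-orthogonal basis of the 2x2 complex matrices (tr(X Y) = 2 if X = Y, else 0), so M = m0*1 + m1*rho(e1) + m2*rho(e2) + m3*rho(e3) with m0 = tr(M)/2 = -1, m1 = tr(M rho(e1))/2 = 0, m2 = tr(M rho(e2))/2 = -8/5 + 3*I/2, m3 = tr(M rho(e3))/2 = I/3.
Multiplying table entries, the bivector images are rho(e12) = I*rho(e3), rho(e13) = -I*rho(e2), rho(e23) = I*rho(e1); with real blade coefficients the real parts of m0..m3 are the coefficients of 1, e1, e2, e3 and the imaginary parts give the bivectors (e23: Im m1, e13: -Im m2, e12: Im m3).
Answer: -1 - 8/5*e2 + 1/3*e12 - 3/2*e13


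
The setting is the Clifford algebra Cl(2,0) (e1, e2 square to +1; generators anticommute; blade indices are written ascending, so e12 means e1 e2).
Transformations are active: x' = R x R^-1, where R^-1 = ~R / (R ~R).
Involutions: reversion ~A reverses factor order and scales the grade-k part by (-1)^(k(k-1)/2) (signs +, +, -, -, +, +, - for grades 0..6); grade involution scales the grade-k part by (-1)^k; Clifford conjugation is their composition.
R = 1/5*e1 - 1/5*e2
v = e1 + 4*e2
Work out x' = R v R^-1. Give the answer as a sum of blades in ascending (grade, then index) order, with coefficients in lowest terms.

~R = 1/5*e1 - 1/5*e2, and R ~R = 2/25, so R^-1 = ~R / (2/25).
R v = -3/5 + e12
Answer: -4*e1 - e2


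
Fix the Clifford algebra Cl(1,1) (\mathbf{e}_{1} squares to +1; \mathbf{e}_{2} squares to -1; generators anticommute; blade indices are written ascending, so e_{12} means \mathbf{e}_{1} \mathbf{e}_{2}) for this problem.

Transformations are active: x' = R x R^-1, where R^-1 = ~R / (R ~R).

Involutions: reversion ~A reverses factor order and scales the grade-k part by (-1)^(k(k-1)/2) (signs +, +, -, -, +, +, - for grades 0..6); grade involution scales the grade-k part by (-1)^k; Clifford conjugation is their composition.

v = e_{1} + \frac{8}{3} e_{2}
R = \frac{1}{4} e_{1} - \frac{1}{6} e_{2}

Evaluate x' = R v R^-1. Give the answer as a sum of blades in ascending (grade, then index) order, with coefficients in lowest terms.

~R = \frac{1}{4} e_{1} - \frac{1}{6} e_{2}, and R ~R = \frac{5}{144}, so R^-1 = ~R / (\frac{5}{144}).
R v = \frac{25}{36} + \frac{5}{6} e_{12}
Answer: 9 e_{1} - \frac{28}{3} e_{2}


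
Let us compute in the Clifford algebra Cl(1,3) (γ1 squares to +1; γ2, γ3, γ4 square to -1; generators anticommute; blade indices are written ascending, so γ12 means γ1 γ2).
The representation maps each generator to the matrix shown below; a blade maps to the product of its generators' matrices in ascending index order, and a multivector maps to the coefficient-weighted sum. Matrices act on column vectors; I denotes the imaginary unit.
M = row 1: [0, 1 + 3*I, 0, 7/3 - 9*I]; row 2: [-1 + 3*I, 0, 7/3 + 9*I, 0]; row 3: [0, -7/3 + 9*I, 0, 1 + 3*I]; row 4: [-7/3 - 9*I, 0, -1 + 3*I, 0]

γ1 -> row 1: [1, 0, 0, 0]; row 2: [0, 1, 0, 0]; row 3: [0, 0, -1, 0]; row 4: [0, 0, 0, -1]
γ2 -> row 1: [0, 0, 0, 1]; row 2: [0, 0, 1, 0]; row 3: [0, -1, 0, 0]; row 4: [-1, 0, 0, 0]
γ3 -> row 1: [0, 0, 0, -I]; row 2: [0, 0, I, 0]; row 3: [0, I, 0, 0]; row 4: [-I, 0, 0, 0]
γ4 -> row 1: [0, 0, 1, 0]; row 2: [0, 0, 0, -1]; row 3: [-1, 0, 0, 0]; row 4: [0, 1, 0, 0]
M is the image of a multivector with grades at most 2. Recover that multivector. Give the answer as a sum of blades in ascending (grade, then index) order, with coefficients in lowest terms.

Method: the blade images are trace-orthogonal — tr(rho(e_A) rho(e_B)^-1) = 4 if A = B and 0 otherwise — and rho(e_A)^-1 = (e_A)^2 * rho(e_A) with (e_A)^2 = +1 or -1, so the coefficient of e_A in the preimage is (e_A)^2 * tr(M rho(e_A))/4.
Nonzero projections over blades of grade <= 2: γ2: (γ2)^2 = -1, tr(M rho(γ2)) = -28/3, coefficient 7/3; γ3: (γ3)^2 = -1, tr(M rho(γ3)) = -36, coefficient 9; γ24: (γ24)^2 = -1, tr(M rho(γ24)) = -4, coefficient 1; γ34: (γ34)^2 = -1, tr(M rho(γ34)) = 12, coefficient -3. Every other blade of grade <= 2 projects to 0.
Answer: 7/3*γ2 + 9*γ3 + γ24 - 3*γ34


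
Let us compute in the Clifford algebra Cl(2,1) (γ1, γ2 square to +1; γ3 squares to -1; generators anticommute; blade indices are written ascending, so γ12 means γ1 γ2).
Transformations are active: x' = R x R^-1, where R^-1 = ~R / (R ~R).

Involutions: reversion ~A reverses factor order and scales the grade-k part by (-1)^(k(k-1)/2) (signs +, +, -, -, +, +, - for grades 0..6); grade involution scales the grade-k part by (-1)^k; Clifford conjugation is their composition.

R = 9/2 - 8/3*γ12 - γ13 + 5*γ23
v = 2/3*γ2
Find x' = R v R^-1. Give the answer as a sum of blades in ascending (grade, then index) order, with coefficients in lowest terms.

~R = 9/2 + 8/3*γ12 + γ13 - 5*γ23, and R ~R = 49/36, so R^-1 = ~R / (49/36).
R v = -16/9*γ1 + 3*γ2 - 10/3*γ3 + 2/3*γ123
Answer: -816/49*γ1 + 382/21*γ2 - 1208/49*γ3


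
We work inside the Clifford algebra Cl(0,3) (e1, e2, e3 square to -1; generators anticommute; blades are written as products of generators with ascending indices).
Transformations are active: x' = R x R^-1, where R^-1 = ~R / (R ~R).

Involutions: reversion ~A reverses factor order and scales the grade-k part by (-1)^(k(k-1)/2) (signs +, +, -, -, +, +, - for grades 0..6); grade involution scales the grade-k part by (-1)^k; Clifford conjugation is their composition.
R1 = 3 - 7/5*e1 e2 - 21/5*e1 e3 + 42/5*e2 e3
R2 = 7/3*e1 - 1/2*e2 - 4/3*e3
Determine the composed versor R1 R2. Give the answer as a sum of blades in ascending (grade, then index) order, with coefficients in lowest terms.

Distribute over the terms of R2 (each basis-blade product reordered to ascending indices, repeated generators contracted through their squares):
R1 (7/3*e1) = 7*e1 - 49/15*e2 - 49/5*e3 + 98/5*e1 e2 e3
R1 (-1/2*e2) = -7/10*e1 - 3/2*e2 - 21/5*e3 - 21/10*e1 e2 e3
R1 (-4/3*e3) = -28/5*e1 + 56/5*e2 - 4*e3 + 28/15*e1 e2 e3
Summing the partial products and collecting blades:
Answer: 7/10*e1 + 193/30*e2 - 18*e3 + 581/30*e1 e2 e3


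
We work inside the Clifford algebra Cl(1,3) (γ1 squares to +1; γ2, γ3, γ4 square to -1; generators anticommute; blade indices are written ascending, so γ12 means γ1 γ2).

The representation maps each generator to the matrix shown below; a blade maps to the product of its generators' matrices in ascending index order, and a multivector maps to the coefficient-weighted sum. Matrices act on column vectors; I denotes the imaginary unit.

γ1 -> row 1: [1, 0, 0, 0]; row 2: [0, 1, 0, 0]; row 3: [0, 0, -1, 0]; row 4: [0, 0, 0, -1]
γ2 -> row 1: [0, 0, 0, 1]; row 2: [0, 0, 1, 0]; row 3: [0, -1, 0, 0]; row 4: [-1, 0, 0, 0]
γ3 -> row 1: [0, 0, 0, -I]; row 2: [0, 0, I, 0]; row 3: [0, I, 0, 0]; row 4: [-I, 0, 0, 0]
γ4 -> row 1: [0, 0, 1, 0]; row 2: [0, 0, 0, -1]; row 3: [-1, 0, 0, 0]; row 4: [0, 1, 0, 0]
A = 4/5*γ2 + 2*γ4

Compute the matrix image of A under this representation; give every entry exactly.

M = (4/5)*rho(γ2) + (2)*rho(γ4), summed entrywise:
Answer: row 1: [0, 0, 2, 4/5]; row 2: [0, 0, 4/5, -2]; row 3: [-2, -4/5, 0, 0]; row 4: [-4/5, 2, 0, 0]


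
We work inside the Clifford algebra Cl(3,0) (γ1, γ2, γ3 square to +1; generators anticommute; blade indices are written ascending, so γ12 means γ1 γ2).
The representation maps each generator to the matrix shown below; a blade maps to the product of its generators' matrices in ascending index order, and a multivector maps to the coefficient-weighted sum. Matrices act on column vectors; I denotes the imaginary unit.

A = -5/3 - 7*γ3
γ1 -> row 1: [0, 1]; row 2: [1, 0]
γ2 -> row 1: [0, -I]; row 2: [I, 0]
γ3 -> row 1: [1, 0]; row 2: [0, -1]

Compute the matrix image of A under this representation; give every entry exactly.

M = (-5/3)*1 + (-7)*rho(γ3), summed entrywise (1 is the identity matrix):
Answer: row 1: [-26/3, 0]; row 2: [0, 16/3]


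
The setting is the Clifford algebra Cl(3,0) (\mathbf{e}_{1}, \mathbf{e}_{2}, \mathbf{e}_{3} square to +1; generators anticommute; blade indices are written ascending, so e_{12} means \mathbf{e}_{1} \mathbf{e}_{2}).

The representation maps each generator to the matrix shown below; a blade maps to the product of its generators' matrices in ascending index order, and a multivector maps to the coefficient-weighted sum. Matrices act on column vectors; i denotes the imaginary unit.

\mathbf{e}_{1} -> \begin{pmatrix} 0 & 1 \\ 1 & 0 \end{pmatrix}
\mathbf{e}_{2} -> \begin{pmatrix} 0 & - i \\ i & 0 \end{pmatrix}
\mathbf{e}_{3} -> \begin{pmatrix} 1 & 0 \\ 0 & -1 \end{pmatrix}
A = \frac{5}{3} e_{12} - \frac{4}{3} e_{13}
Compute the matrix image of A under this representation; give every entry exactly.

Bivector images (products of the table entries): rho(e_{12}) = rho(\mathbf{e}_{1})rho(\mathbf{e}_{2}) = \begin{pmatrix} i & 0 \\ 0 & - i \end{pmatrix}; rho(e_{13}) = rho(\mathbf{e}_{1})rho(\mathbf{e}_{3}) = \begin{pmatrix} 0 & -1 \\ 1 & 0 \end{pmatrix}.
M = (\frac{5}{3})*rho(e_{12}) + (-\frac{4}{3})*rho(e_{13}), summed entrywise:
Answer: \begin{pmatrix} \frac{5 i}{3} & \frac{4}{3} \\ - \frac{4}{3} & - \frac{5 i}{3} \end{pmatrix}
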